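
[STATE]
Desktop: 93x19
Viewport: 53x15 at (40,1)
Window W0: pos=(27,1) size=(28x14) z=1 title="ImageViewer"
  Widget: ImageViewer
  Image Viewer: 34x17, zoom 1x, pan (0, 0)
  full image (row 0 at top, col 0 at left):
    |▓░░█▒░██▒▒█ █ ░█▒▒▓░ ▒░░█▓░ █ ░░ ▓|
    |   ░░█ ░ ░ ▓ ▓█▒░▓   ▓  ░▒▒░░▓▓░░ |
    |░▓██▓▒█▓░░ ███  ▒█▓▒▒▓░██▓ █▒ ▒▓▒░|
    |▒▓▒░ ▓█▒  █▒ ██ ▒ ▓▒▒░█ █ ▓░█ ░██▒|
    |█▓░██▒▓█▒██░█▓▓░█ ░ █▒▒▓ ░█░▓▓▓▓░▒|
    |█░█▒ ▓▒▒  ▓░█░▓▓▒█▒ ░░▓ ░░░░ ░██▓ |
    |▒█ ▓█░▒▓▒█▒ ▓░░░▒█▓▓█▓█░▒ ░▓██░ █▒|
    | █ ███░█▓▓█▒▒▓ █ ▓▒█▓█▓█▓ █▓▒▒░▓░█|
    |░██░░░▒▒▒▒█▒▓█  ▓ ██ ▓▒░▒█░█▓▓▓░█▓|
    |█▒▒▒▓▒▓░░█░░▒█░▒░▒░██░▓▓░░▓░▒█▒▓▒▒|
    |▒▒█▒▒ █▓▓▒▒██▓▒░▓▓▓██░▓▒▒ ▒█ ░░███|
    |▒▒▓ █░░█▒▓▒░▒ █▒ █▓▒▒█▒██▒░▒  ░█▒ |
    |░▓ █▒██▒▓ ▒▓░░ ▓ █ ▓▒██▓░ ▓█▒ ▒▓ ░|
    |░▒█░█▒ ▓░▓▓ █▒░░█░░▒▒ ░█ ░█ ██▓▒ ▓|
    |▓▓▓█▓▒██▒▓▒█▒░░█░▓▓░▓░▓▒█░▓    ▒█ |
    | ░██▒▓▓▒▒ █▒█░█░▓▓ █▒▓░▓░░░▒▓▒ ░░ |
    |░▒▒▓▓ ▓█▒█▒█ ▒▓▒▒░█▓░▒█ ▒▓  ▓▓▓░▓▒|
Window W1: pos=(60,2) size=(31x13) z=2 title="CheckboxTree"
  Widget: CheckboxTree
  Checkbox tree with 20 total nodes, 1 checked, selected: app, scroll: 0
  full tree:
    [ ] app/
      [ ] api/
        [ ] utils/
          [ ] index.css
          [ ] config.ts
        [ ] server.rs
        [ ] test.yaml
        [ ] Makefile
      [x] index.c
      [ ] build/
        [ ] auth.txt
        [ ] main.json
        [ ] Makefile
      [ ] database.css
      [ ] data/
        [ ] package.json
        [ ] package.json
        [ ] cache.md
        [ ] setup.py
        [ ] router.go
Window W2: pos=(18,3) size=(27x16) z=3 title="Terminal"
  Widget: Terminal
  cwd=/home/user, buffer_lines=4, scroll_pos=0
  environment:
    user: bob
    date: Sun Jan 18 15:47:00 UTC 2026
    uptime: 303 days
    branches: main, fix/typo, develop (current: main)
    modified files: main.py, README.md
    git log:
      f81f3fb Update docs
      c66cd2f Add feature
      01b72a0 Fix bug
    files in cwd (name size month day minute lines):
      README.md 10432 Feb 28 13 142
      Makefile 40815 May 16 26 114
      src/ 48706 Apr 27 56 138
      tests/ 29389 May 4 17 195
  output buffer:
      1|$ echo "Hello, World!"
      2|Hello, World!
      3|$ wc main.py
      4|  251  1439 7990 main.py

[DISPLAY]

━━━━━━━━━━━━━━┓                                      
              ┃     ┏━━━━━━━━━━━━━━━━━━━━━━━━━━━━━┓  
━━━━┓─────────┨     ┃ CheckboxTree                ┃  
    ┃▒▓░ ▒░░█▓┃     ┠─────────────────────────────┨  
────┨▓   ▓  ░▒┃     ┃>[-] app/                    ┃  
"   ┃█▓▒▒▓░██▓┃     ┃   [ ] api/                  ┃  
    ┃ ▓▒▒░█ █ ┃     ┃     [ ] utils/              ┃  
    ┃ ░ █▒▒▓ ░┃     ┃       [ ] index.css         ┃  
.py ┃█▒ ░░▓ ░░┃     ┃       [ ] config.ts         ┃  
    ┃█▓▓█▓█░▒ ┃     ┃     [ ] server.rs           ┃  
    ┃▓▒█▓█▓█▓ ┃     ┃     [ ] test.yaml           ┃  
    ┃ ██ ▓▒░▒█┃     ┃     [ ] Makefile            ┃  
    ┃▒░██░▓▓░░┃     ┃   [x] index.c               ┃  
    ┃━━━━━━━━━┛     ┗━━━━━━━━━━━━━━━━━━━━━━━━━━━━━┛  
    ┃                                                


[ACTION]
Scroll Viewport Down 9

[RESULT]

    ┃▒▓░ ▒░░█▓┃     ┠─────────────────────────────┨  
────┨▓   ▓  ░▒┃     ┃>[-] app/                    ┃  
"   ┃█▓▒▒▓░██▓┃     ┃   [ ] api/                  ┃  
    ┃ ▓▒▒░█ █ ┃     ┃     [ ] utils/              ┃  
    ┃ ░ █▒▒▓ ░┃     ┃       [ ] index.css         ┃  
.py ┃█▒ ░░▓ ░░┃     ┃       [ ] config.ts         ┃  
    ┃█▓▓█▓█░▒ ┃     ┃     [ ] server.rs           ┃  
    ┃▓▒█▓█▓█▓ ┃     ┃     [ ] test.yaml           ┃  
    ┃ ██ ▓▒░▒█┃     ┃     [ ] Makefile            ┃  
    ┃▒░██░▓▓░░┃     ┃   [x] index.c               ┃  
    ┃━━━━━━━━━┛     ┗━━━━━━━━━━━━━━━━━━━━━━━━━━━━━┛  
    ┃                                                
    ┃                                                
    ┃                                                
━━━━┛                                                


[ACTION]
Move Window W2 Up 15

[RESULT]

    ┃▒▓░ ▒░░█▓┃     ┠─────────────────────────────┨  
    ┃▓   ▓  ░▒┃     ┃>[-] app/                    ┃  
.py ┃█▓▒▒▓░██▓┃     ┃   [ ] api/                  ┃  
    ┃ ▓▒▒░█ █ ┃     ┃     [ ] utils/              ┃  
    ┃ ░ █▒▒▓ ░┃     ┃       [ ] index.css         ┃  
    ┃█▒ ░░▓ ░░┃     ┃       [ ] config.ts         ┃  
    ┃█▓▓█▓█░▒ ┃     ┃     [ ] server.rs           ┃  
    ┃▓▒█▓█▓█▓ ┃     ┃     [ ] test.yaml           ┃  
    ┃ ██ ▓▒░▒█┃     ┃     [ ] Makefile            ┃  
    ┃▒░██░▓▓░░┃     ┃   [x] index.c               ┃  
    ┃━━━━━━━━━┛     ┗━━━━━━━━━━━━━━━━━━━━━━━━━━━━━┛  
━━━━┛                                                
                                                     
                                                     
                                                     


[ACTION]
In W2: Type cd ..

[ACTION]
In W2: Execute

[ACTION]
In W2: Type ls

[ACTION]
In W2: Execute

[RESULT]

    ┃▒▓░ ▒░░█▓┃     ┠─────────────────────────────┨  
    ┃▓   ▓  ░▒┃     ┃>[-] app/                    ┃  
.py ┃█▓▒▒▓░██▓┃     ┃   [ ] api/                  ┃  
    ┃ ▓▒▒░█ █ ┃     ┃     [ ] utils/              ┃  
    ┃ ░ █▒▒▓ ░┃     ┃       [ ] index.css         ┃  
    ┃█▒ ░░▓ ░░┃     ┃       [ ] config.ts         ┃  
src/┃█▓▓█▓█░▒ ┃     ┃     [ ] server.rs           ┃  
    ┃▓▒█▓█▓█▓ ┃     ┃     [ ] test.yaml           ┃  
    ┃ ██ ▓▒░▒█┃     ┃     [ ] Makefile            ┃  
    ┃▒░██░▓▓░░┃     ┃   [x] index.c               ┃  
    ┃━━━━━━━━━┛     ┗━━━━━━━━━━━━━━━━━━━━━━━━━━━━━┛  
━━━━┛                                                
                                                     
                                                     
                                                     


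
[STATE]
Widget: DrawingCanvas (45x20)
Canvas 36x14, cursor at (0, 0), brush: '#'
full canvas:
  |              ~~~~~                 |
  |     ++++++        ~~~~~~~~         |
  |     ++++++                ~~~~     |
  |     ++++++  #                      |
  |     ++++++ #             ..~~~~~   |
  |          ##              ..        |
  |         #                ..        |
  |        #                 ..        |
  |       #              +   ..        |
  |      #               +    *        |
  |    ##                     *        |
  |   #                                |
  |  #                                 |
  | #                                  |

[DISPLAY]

+             ~~~~~                          
     ++++++        ~~~~~~~~                  
     ++++++                ~~~~              
     ++++++  #                               
     ++++++ #             ..~~~~~            
          ##              ..                 
         #                ..                 
        #                 ..                 
       #              +   ..                 
      #               +    *                 
    ##                     *                 
   #                                         
  #                                          
 #                                           
                                             
                                             
                                             
                                             
                                             
                                             


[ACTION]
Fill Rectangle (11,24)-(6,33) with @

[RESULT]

+             ~~~~~                          
     ++++++        ~~~~~~~~                  
     ++++++                ~~~~              
     ++++++  #                               
     ++++++ #             ..~~~~~            
          ##              ..                 
         #              @@@@@@@@@@           
        #               @@@@@@@@@@           
       #              + @@@@@@@@@@           
      #               + @@@@@@@@@@           
    ##                  @@@@@@@@@@           
   #                    @@@@@@@@@@           
  #                                          
 #                                           
                                             
                                             
                                             
                                             
                                             
                                             


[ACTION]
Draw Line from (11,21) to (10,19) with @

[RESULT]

+             ~~~~~                          
     ++++++        ~~~~~~~~                  
     ++++++                ~~~~              
     ++++++  #                               
     ++++++ #             ..~~~~~            
          ##              ..                 
         #              @@@@@@@@@@           
        #               @@@@@@@@@@           
       #              + @@@@@@@@@@           
      #               + @@@@@@@@@@           
    ##             @    @@@@@@@@@@           
   #                @@  @@@@@@@@@@           
  #                                          
 #                                           
                                             
                                             
                                             
                                             
                                             
                                             


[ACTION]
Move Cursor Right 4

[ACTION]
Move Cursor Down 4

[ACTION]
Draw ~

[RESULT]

              ~~~~~                          
     ++++++        ~~~~~~~~                  
     ++++++                ~~~~              
     ++++++  #                               
    ~++++++ #             ..~~~~~            
          ##              ..                 
         #              @@@@@@@@@@           
        #               @@@@@@@@@@           
       #              + @@@@@@@@@@           
      #               + @@@@@@@@@@           
    ##             @    @@@@@@@@@@           
   #                @@  @@@@@@@@@@           
  #                                          
 #                                           
                                             
                                             
                                             
                                             
                                             
                                             


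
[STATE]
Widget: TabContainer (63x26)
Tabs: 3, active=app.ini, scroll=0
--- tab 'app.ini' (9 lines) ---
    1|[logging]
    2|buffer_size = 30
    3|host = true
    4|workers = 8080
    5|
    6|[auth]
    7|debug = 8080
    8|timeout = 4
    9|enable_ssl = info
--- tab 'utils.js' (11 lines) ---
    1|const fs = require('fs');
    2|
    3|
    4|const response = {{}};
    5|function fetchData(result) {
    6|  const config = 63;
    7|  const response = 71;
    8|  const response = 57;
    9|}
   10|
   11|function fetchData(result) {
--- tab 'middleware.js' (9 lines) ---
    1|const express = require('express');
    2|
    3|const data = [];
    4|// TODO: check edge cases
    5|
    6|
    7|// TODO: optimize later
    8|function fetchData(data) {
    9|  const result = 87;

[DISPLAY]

[app.ini]│ utils.js │ middleware.js                            
───────────────────────────────────────────────────────────────
[logging]                                                      
buffer_size = 30                                               
host = true                                                    
workers = 8080                                                 
                                                               
[auth]                                                         
debug = 8080                                                   
timeout = 4                                                    
enable_ssl = info                                              
                                                               
                                                               
                                                               
                                                               
                                                               
                                                               
                                                               
                                                               
                                                               
                                                               
                                                               
                                                               
                                                               
                                                               
                                                               


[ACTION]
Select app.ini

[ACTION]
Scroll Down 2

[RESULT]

[app.ini]│ utils.js │ middleware.js                            
───────────────────────────────────────────────────────────────
host = true                                                    
workers = 8080                                                 
                                                               
[auth]                                                         
debug = 8080                                                   
timeout = 4                                                    
enable_ssl = info                                              
                                                               
                                                               
                                                               
                                                               
                                                               
                                                               
                                                               
                                                               
                                                               
                                                               
                                                               
                                                               
                                                               
                                                               
                                                               
                                                               
                                                               


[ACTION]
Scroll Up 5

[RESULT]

[app.ini]│ utils.js │ middleware.js                            
───────────────────────────────────────────────────────────────
[logging]                                                      
buffer_size = 30                                               
host = true                                                    
workers = 8080                                                 
                                                               
[auth]                                                         
debug = 8080                                                   
timeout = 4                                                    
enable_ssl = info                                              
                                                               
                                                               
                                                               
                                                               
                                                               
                                                               
                                                               
                                                               
                                                               
                                                               
                                                               
                                                               
                                                               
                                                               
                                                               


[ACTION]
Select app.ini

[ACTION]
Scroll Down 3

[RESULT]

[app.ini]│ utils.js │ middleware.js                            
───────────────────────────────────────────────────────────────
workers = 8080                                                 
                                                               
[auth]                                                         
debug = 8080                                                   
timeout = 4                                                    
enable_ssl = info                                              
                                                               
                                                               
                                                               
                                                               
                                                               
                                                               
                                                               
                                                               
                                                               
                                                               
                                                               
                                                               
                                                               
                                                               
                                                               
                                                               
                                                               
                                                               


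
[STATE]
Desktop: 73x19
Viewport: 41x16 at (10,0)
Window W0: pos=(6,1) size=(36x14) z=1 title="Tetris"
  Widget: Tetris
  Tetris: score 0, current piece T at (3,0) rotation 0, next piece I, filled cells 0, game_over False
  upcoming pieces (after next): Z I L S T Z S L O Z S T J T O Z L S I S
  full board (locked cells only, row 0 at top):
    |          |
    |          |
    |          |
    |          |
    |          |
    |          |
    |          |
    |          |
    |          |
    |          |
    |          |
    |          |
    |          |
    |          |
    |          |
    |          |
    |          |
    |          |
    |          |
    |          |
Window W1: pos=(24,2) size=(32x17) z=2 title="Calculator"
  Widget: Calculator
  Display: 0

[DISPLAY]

                                         
━━━━━━━━━━━━━━━━━━━━━━━━━━━━━━━┓         
tris          ┏━━━━━━━━━━━━━━━━━━━━━━━━━━
──────────────┃ Calculator               
       │Next: ┠──────────────────────────
       │████  ┃                          
       │      ┃┌───┬───┬───┬───┐         
       │      ┃│ 7 │ 8 │ 9 │ ÷ │         
       │      ┃├───┼───┼───┼───┤         
       │      ┃│ 4 │ 5 │ 6 │ × │         
       │Score:┃├───┼───┼───┼───┤         
       │0     ┃│ 1 │ 2 │ 3 │ - │         
       │      ┃├───┼───┼───┼───┤         
       │      ┃│ 0 │ . │ = │ + │         
━━━━━━━━━━━━━━┃├───┼───┼───┼───┤         
              ┃│ C │ MC│ MR│ M+│         


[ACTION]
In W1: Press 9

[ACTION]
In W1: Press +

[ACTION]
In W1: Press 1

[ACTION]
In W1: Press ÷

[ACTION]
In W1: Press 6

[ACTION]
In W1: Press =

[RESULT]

                                         
━━━━━━━━━━━━━━━━━━━━━━━━━━━━━━━┓         
tris          ┏━━━━━━━━━━━━━━━━━━━━━━━━━━
──────────────┃ Calculator               
       │Next: ┠──────────────────────────
       │████  ┃                   1.66666
       │      ┃┌───┬───┬───┬───┐         
       │      ┃│ 7 │ 8 │ 9 │ ÷ │         
       │      ┃├───┼───┼───┼───┤         
       │      ┃│ 4 │ 5 │ 6 │ × │         
       │Score:┃├───┼───┼───┼───┤         
       │0     ┃│ 1 │ 2 │ 3 │ - │         
       │      ┃├───┼───┼───┼───┤         
       │      ┃│ 0 │ . │ = │ + │         
━━━━━━━━━━━━━━┃├───┼───┼───┼───┤         
              ┃│ C │ MC│ MR│ M+│         


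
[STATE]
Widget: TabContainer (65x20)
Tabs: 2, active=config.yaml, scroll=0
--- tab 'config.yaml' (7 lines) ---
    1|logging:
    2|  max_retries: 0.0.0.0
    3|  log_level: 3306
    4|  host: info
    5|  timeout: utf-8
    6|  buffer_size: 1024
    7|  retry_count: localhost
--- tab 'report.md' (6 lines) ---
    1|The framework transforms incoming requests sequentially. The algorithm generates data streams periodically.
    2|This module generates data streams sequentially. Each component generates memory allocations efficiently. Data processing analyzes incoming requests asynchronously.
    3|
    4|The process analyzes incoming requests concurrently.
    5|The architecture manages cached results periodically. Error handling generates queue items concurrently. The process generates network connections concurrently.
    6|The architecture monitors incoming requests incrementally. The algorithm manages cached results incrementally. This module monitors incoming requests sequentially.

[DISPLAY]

[config.yaml]│ report.md                                         
─────────────────────────────────────────────────────────────────
logging:                                                         
  max_retries: 0.0.0.0                                           
  log_level: 3306                                                
  host: info                                                     
  timeout: utf-8                                                 
  buffer_size: 1024                                              
  retry_count: localhost                                         
                                                                 
                                                                 
                                                                 
                                                                 
                                                                 
                                                                 
                                                                 
                                                                 
                                                                 
                                                                 
                                                                 


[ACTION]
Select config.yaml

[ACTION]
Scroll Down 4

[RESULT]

[config.yaml]│ report.md                                         
─────────────────────────────────────────────────────────────────
  timeout: utf-8                                                 
  buffer_size: 1024                                              
  retry_count: localhost                                         
                                                                 
                                                                 
                                                                 
                                                                 
                                                                 
                                                                 
                                                                 
                                                                 
                                                                 
                                                                 
                                                                 
                                                                 
                                                                 
                                                                 
                                                                 


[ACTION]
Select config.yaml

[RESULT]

[config.yaml]│ report.md                                         
─────────────────────────────────────────────────────────────────
logging:                                                         
  max_retries: 0.0.0.0                                           
  log_level: 3306                                                
  host: info                                                     
  timeout: utf-8                                                 
  buffer_size: 1024                                              
  retry_count: localhost                                         
                                                                 
                                                                 
                                                                 
                                                                 
                                                                 
                                                                 
                                                                 
                                                                 
                                                                 
                                                                 
                                                                 


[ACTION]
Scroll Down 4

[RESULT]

[config.yaml]│ report.md                                         
─────────────────────────────────────────────────────────────────
  timeout: utf-8                                                 
  buffer_size: 1024                                              
  retry_count: localhost                                         
                                                                 
                                                                 
                                                                 
                                                                 
                                                                 
                                                                 
                                                                 
                                                                 
                                                                 
                                                                 
                                                                 
                                                                 
                                                                 
                                                                 
                                                                 


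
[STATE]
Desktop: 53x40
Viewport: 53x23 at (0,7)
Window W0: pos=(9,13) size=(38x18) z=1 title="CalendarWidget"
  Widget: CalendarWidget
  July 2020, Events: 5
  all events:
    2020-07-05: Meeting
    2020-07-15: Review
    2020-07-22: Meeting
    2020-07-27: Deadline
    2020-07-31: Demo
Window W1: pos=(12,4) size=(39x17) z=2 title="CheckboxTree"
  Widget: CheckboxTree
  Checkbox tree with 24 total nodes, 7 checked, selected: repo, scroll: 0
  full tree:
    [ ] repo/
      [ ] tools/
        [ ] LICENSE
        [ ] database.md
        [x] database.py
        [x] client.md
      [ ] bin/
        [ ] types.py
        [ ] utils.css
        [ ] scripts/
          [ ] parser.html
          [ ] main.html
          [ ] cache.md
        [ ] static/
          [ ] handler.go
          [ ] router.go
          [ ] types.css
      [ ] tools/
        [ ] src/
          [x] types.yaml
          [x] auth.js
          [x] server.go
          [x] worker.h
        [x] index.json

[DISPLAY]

            ┃>[-] repo/                           ┃  
            ┃   [-] tools/                        ┃  
            ┃     [ ] LICENSE                     ┃  
            ┃     [ ] database.md                 ┃  
            ┃     [x] database.py                 ┃  
            ┃     [x] client.md                   ┃  
         ┏━━┃   [ ] bin/                          ┃  
         ┃ C┃     [ ] types.py                    ┃  
         ┠──┃     [ ] utils.css                   ┃  
         ┃  ┃     [ ] scripts/                    ┃  
         ┃Mo┃       [ ] parser.html               ┃  
         ┃  ┃       [ ] main.html                 ┃  
         ┃ 6┃       [ ] cache.md                  ┃  
         ┃13┗━━━━━━━━━━━━━━━━━━━━━━━━━━━━━━━━━━━━━┛  
         ┃20 21 22* 23 24 25 26               ┃      
         ┃27* 28 29 30 31*                    ┃      
         ┃                                    ┃      
         ┃                                    ┃      
         ┃                                    ┃      
         ┃                                    ┃      
         ┃                                    ┃      
         ┃                                    ┃      
         ┃                                    ┃      


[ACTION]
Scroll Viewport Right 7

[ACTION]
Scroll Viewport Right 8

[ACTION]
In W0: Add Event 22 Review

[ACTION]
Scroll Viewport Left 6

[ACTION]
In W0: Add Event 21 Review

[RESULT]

            ┃>[-] repo/                           ┃  
            ┃   [-] tools/                        ┃  
            ┃     [ ] LICENSE                     ┃  
            ┃     [ ] database.md                 ┃  
            ┃     [x] database.py                 ┃  
            ┃     [x] client.md                   ┃  
         ┏━━┃   [ ] bin/                          ┃  
         ┃ C┃     [ ] types.py                    ┃  
         ┠──┃     [ ] utils.css                   ┃  
         ┃  ┃     [ ] scripts/                    ┃  
         ┃Mo┃       [ ] parser.html               ┃  
         ┃  ┃       [ ] main.html                 ┃  
         ┃ 6┃       [ ] cache.md                  ┃  
         ┃13┗━━━━━━━━━━━━━━━━━━━━━━━━━━━━━━━━━━━━━┛  
         ┃20 21* 22* 23 24 25 26              ┃      
         ┃27* 28 29 30 31*                    ┃      
         ┃                                    ┃      
         ┃                                    ┃      
         ┃                                    ┃      
         ┃                                    ┃      
         ┃                                    ┃      
         ┃                                    ┃      
         ┃                                    ┃      


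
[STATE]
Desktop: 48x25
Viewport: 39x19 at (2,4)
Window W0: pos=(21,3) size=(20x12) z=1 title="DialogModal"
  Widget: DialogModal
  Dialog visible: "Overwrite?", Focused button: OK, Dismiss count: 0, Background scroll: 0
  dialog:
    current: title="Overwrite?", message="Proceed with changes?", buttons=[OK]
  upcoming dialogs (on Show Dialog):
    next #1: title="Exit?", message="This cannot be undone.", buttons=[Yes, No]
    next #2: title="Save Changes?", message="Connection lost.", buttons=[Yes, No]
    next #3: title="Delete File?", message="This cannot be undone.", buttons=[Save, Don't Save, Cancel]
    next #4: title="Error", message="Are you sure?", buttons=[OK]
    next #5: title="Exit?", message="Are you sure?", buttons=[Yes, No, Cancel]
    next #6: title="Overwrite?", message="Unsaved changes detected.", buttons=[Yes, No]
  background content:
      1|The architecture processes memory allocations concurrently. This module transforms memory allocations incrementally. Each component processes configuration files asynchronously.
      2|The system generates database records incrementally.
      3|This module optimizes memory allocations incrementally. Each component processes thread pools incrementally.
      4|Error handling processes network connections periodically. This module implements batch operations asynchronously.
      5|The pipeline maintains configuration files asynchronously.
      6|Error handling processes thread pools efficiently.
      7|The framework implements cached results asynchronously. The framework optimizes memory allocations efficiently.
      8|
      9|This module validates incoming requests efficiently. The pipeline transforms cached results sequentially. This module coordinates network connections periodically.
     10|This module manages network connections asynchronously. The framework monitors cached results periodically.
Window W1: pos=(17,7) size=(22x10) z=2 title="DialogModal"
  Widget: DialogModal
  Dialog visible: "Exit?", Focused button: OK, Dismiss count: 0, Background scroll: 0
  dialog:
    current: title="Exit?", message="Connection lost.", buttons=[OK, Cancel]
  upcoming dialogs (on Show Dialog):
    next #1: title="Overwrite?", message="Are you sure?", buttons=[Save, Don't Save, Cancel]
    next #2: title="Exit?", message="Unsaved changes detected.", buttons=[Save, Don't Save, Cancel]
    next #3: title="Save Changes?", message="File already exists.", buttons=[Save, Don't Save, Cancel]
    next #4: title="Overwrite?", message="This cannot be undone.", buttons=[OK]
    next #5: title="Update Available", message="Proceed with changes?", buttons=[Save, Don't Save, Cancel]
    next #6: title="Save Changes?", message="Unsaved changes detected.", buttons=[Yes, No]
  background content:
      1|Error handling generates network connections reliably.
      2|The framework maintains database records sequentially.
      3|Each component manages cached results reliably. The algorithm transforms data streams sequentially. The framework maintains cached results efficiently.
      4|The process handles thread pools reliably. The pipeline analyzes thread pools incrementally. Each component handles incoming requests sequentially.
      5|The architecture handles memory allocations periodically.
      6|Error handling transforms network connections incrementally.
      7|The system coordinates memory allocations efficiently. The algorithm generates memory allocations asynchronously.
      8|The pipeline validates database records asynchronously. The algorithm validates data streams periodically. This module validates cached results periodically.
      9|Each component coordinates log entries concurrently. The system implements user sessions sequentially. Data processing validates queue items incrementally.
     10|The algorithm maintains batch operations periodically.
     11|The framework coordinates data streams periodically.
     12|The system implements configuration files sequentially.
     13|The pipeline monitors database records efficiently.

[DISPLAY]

                   ┃ DialogModal      ┃
                   ┠──────────────────┨
                   ┃The architecture p┃
               ┏━━━━━━━━━━━━━━━━━━━━┓t┃
               ┃ DialogModal        ┃i┃
               ┠────────────────────┨o┃
               ┃Er┌──────────────┐er┃t┃
               ┃Th│    Exit?     │ta┃o┃
               ┃Ea│Connection los│ag┃l┃
               ┃Th│[OK]  Cancel  │s ┃ ┃
               ┃Th└──────────────┘an┃━┛
               ┃Error handling trans┃  
               ┗━━━━━━━━━━━━━━━━━━━━┛  
                                       
                                       
                                       
                                       
                                       
                                       


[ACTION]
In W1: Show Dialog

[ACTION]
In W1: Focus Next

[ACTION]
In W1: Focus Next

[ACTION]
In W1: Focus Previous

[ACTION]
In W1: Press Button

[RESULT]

                   ┃ DialogModal      ┃
                   ┠──────────────────┨
                   ┃The architecture p┃
               ┏━━━━━━━━━━━━━━━━━━━━┓t┃
               ┃ DialogModal        ┃i┃
               ┠────────────────────┨o┃
               ┃Error handling gener┃t┃
               ┃The framework mainta┃o┃
               ┃Each component manag┃l┃
               ┃The process handles ┃ ┃
               ┃The architecture han┃━┛
               ┃Error handling trans┃  
               ┗━━━━━━━━━━━━━━━━━━━━┛  
                                       
                                       
                                       
                                       
                                       
                                       
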